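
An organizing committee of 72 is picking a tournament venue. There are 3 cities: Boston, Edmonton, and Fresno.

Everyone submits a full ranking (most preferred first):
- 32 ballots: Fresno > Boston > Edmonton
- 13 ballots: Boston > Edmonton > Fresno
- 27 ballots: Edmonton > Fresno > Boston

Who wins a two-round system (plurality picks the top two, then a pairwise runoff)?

Round 1 first-place votes: Boston 13, Edmonton 27, Fresno 32. Fresno and Edmonton advance.
Runoff: Fresno is ranked above Edmonton on 32 ballots, Edmonton above Fresno on 40.

Edmonton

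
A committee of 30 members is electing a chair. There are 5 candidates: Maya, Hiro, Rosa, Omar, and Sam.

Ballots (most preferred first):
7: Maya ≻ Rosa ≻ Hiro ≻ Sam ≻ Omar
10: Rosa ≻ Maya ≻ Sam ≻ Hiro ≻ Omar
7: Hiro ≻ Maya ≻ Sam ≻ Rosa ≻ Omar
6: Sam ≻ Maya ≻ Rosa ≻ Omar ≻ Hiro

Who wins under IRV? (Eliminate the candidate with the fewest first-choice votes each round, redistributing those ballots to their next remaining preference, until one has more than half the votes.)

Maya

Round 1: Maya 7, Hiro 7, Rosa 10, Omar 0, Sam 6. Omar eliminated.
Round 2: Maya 7, Hiro 7, Rosa 10, Sam 6. Sam eliminated.
Round 3: Maya 13, Hiro 7, Rosa 10. Hiro eliminated.
Round 4: Maya 20, Rosa 10. Maya has a majority (≥16).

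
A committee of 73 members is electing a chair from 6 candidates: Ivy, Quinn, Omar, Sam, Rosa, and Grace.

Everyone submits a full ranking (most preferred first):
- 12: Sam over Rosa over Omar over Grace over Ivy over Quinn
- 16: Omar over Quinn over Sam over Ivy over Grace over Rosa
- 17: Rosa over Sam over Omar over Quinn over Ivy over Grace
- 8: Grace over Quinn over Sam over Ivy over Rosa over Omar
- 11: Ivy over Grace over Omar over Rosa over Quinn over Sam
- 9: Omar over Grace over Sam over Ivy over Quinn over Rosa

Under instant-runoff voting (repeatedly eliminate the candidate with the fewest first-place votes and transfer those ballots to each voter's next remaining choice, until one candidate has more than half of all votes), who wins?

Round 1: Ivy 11, Quinn 0, Omar 25, Sam 12, Rosa 17, Grace 8. Quinn eliminated.
Round 2: Ivy 11, Omar 25, Sam 12, Rosa 17, Grace 8. Grace eliminated.
Round 3: Ivy 11, Omar 25, Sam 20, Rosa 17. Ivy eliminated.
Round 4: Omar 36, Sam 20, Rosa 17. Rosa eliminated.
Round 5: Omar 36, Sam 37. Sam has a majority (≥37).

Sam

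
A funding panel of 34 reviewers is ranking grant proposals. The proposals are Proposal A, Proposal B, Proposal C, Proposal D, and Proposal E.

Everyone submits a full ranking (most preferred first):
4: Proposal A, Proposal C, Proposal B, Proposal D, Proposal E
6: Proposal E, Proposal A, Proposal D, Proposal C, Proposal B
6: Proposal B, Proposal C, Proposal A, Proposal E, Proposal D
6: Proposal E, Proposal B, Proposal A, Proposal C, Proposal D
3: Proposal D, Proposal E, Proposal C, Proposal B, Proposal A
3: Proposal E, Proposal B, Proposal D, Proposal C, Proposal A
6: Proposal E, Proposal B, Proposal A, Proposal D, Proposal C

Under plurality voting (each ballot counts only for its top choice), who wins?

First-place votes: Proposal A 4, Proposal B 6, Proposal C 0, Proposal D 3, Proposal E 21.

Proposal E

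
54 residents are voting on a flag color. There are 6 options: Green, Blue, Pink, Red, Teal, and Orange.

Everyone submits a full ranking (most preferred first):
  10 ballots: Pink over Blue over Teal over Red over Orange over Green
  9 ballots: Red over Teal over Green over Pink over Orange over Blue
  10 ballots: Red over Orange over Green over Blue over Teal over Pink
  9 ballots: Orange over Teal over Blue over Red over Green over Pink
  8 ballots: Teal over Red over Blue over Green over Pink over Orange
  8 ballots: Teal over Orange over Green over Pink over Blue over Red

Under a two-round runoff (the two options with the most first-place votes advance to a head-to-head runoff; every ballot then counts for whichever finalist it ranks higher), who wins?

Round 1 first-place votes: Green 0, Blue 0, Pink 10, Red 19, Teal 16, Orange 9. Red and Teal advance.
Runoff: Red is ranked above Teal on 19 ballots, Teal above Red on 35.

Teal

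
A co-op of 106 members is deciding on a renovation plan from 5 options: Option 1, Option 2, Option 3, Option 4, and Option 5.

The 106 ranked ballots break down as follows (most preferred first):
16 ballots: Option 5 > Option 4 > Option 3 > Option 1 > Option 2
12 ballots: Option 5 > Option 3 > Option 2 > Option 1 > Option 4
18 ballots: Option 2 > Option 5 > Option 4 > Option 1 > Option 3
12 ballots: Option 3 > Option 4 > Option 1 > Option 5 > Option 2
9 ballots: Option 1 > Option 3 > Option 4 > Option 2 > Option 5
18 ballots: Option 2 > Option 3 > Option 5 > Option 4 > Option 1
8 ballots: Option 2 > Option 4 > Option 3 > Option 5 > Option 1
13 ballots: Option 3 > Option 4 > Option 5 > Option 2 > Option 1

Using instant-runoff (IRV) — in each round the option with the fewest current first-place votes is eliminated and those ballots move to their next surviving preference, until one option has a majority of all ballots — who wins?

Round 1: Option 1 9, Option 2 44, Option 3 25, Option 4 0, Option 5 28. Option 4 eliminated.
Round 2: Option 1 9, Option 2 44, Option 3 25, Option 5 28. Option 1 eliminated.
Round 3: Option 2 44, Option 3 34, Option 5 28. Option 5 eliminated.
Round 4: Option 2 44, Option 3 62. Option 3 has a majority (≥54).

Option 3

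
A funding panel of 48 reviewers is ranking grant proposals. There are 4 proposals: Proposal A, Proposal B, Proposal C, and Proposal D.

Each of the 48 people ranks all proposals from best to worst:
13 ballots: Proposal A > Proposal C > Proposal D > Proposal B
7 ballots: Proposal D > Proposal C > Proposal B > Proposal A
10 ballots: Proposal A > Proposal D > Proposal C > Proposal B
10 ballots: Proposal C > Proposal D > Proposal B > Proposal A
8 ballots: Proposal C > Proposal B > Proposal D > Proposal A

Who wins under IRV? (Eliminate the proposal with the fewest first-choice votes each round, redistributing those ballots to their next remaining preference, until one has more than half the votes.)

Round 1: Proposal A 23, Proposal B 0, Proposal C 18, Proposal D 7. Proposal B eliminated.
Round 2: Proposal A 23, Proposal C 18, Proposal D 7. Proposal D eliminated.
Round 3: Proposal A 23, Proposal C 25. Proposal C has a majority (≥25).

Proposal C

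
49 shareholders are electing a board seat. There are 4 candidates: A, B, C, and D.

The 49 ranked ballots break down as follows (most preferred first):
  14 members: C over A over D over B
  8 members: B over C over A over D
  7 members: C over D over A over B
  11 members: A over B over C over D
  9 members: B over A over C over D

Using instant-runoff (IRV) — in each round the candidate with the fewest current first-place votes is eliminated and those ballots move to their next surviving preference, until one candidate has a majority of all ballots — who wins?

B

Round 1: A 11, B 17, C 21, D 0. D eliminated.
Round 2: A 11, B 17, C 21. A eliminated.
Round 3: B 28, C 21. B has a majority (≥25).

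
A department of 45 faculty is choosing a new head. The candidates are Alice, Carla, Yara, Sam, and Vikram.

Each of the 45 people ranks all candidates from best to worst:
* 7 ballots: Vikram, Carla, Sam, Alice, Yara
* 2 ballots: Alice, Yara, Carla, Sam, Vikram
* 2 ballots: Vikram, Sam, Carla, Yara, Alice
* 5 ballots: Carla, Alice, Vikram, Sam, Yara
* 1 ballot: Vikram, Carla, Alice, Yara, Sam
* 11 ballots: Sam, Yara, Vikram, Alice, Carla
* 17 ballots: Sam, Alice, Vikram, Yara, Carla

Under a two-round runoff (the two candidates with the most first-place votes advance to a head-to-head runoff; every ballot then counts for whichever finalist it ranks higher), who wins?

Round 1 first-place votes: Alice 2, Carla 5, Yara 0, Sam 28, Vikram 10. Sam and Vikram advance.
Runoff: Sam is ranked above Vikram on 30 ballots, Vikram above Sam on 15.

Sam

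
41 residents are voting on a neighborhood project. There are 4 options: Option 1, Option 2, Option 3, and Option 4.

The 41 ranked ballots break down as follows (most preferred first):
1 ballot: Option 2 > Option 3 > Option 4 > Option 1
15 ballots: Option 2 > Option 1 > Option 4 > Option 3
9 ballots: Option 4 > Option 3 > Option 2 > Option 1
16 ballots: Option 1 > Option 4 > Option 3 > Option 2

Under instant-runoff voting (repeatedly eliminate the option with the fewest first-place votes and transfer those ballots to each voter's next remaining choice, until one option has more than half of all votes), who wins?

Option 2

Round 1: Option 1 16, Option 2 16, Option 3 0, Option 4 9. Option 3 eliminated.
Round 2: Option 1 16, Option 2 16, Option 4 9. Option 4 eliminated.
Round 3: Option 1 16, Option 2 25. Option 2 has a majority (≥21).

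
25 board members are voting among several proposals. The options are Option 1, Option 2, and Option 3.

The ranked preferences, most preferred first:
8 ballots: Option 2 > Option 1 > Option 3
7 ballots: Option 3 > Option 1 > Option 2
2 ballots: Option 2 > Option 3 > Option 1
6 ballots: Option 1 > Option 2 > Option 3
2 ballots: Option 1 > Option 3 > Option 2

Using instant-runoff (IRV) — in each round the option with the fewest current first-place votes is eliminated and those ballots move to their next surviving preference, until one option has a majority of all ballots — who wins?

Option 1

Round 1: Option 1 8, Option 2 10, Option 3 7. Option 3 eliminated.
Round 2: Option 1 15, Option 2 10. Option 1 has a majority (≥13).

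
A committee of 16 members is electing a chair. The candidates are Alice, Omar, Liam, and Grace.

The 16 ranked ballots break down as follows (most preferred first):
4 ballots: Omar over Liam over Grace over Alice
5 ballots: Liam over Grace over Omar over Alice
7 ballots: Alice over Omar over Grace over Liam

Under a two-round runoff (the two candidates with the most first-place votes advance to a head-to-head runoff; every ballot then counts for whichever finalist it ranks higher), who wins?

Liam

Round 1 first-place votes: Alice 7, Omar 4, Liam 5, Grace 0. Alice and Liam advance.
Runoff: Alice is ranked above Liam on 7 ballots, Liam above Alice on 9.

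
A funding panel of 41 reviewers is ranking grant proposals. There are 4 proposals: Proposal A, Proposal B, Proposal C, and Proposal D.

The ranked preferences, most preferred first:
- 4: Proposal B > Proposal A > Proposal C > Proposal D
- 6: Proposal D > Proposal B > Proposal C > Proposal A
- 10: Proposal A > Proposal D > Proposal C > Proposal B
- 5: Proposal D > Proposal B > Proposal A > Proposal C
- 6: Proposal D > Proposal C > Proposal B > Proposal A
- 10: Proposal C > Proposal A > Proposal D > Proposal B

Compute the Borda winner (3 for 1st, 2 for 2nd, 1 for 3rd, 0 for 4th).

Proposal D

Proposal A: 4×2 + 6×0 + 10×3 + 5×1 + 6×0 + 10×2 = 63
Proposal B: 4×3 + 6×2 + 10×0 + 5×2 + 6×1 + 10×0 = 40
Proposal C: 4×1 + 6×1 + 10×1 + 5×0 + 6×2 + 10×3 = 62
Proposal D: 4×0 + 6×3 + 10×2 + 5×3 + 6×3 + 10×1 = 81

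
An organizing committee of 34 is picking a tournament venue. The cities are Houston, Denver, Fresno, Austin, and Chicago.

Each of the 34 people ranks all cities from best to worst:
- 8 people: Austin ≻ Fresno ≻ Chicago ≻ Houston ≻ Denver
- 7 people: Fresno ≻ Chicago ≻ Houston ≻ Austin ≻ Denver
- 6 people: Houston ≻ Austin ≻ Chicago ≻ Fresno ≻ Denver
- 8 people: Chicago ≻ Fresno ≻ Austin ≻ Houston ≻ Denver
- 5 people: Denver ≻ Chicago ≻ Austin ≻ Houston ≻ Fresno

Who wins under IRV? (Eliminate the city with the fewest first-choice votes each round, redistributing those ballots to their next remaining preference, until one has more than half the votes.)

Round 1: Houston 6, Denver 5, Fresno 7, Austin 8, Chicago 8. Denver eliminated.
Round 2: Houston 6, Fresno 7, Austin 8, Chicago 13. Houston eliminated.
Round 3: Fresno 7, Austin 14, Chicago 13. Fresno eliminated.
Round 4: Austin 14, Chicago 20. Chicago has a majority (≥18).

Chicago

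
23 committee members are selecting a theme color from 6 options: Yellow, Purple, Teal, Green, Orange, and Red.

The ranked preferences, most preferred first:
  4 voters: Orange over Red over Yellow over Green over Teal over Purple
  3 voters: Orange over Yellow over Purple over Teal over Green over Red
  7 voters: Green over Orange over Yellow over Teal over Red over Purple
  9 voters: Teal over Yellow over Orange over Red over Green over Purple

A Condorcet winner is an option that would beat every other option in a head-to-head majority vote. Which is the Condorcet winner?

Orange vs Yellow: 14–9
Orange vs Purple: 23–0
Orange vs Teal: 14–9
Orange vs Green: 16–7
Orange vs Red: 23–0
Orange beats every other option.

Orange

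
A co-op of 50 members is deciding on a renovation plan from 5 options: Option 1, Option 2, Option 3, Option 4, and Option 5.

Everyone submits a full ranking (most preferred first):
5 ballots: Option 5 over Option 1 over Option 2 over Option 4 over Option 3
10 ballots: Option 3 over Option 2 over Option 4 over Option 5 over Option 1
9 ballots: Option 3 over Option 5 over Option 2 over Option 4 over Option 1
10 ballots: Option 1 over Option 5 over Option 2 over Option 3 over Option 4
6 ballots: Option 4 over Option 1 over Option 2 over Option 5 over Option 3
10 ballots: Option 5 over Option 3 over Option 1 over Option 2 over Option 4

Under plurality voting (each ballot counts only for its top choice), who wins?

Option 3

First-place votes: Option 1 10, Option 2 0, Option 3 19, Option 4 6, Option 5 15.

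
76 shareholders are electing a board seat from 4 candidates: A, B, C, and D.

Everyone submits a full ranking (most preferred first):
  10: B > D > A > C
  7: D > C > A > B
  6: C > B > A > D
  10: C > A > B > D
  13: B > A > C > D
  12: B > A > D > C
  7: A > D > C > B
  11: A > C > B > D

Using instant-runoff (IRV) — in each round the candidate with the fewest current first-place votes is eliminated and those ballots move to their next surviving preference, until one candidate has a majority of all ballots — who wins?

C

Round 1: A 18, B 35, C 16, D 7. D eliminated.
Round 2: A 18, B 35, C 23. A eliminated.
Round 3: B 35, C 41. C has a majority (≥39).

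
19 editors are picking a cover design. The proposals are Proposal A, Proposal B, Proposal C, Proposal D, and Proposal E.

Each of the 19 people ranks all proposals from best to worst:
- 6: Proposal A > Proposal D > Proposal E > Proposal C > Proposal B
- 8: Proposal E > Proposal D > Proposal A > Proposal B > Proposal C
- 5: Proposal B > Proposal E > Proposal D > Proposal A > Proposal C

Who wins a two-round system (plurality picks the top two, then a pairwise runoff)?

Proposal E

Round 1 first-place votes: Proposal A 6, Proposal B 5, Proposal C 0, Proposal D 0, Proposal E 8. Proposal E and Proposal A advance.
Runoff: Proposal E is ranked above Proposal A on 13 ballots, Proposal A above Proposal E on 6.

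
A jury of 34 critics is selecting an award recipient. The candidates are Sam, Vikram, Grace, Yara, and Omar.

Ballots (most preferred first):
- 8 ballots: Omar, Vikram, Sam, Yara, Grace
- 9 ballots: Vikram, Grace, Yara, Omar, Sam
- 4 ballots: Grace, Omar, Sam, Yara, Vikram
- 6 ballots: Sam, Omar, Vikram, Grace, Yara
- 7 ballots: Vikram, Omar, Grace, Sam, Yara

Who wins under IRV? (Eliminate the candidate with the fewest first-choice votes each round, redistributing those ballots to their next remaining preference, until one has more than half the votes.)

Round 1: Sam 6, Vikram 16, Grace 4, Yara 0, Omar 8. Yara eliminated.
Round 2: Sam 6, Vikram 16, Grace 4, Omar 8. Grace eliminated.
Round 3: Sam 6, Vikram 16, Omar 12. Sam eliminated.
Round 4: Vikram 16, Omar 18. Omar has a majority (≥18).

Omar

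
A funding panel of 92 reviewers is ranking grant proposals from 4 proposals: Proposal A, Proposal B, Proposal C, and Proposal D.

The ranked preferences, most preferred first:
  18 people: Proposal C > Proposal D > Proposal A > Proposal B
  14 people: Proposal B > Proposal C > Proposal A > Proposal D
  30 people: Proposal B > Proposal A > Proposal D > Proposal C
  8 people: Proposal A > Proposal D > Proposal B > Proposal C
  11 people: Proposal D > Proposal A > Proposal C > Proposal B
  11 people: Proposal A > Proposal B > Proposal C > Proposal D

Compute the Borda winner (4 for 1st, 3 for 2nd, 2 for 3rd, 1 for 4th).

Proposal A

Proposal A: 18×2 + 14×2 + 30×3 + 8×4 + 11×3 + 11×4 = 263
Proposal B: 18×1 + 14×4 + 30×4 + 8×2 + 11×1 + 11×3 = 254
Proposal C: 18×4 + 14×3 + 30×1 + 8×1 + 11×2 + 11×2 = 196
Proposal D: 18×3 + 14×1 + 30×2 + 8×3 + 11×4 + 11×1 = 207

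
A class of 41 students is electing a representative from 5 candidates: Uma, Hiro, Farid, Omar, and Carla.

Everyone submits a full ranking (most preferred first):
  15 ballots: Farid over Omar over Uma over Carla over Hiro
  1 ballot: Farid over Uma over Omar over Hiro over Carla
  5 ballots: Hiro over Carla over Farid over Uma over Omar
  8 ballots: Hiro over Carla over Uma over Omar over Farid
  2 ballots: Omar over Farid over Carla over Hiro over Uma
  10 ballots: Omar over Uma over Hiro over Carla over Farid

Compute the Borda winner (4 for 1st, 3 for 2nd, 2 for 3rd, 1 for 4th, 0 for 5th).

Omar

Uma: 15×2 + 1×3 + 5×1 + 8×2 + 2×0 + 10×3 = 84
Hiro: 15×0 + 1×1 + 5×4 + 8×4 + 2×1 + 10×2 = 75
Farid: 15×4 + 1×4 + 5×2 + 8×0 + 2×3 + 10×0 = 80
Omar: 15×3 + 1×2 + 5×0 + 8×1 + 2×4 + 10×4 = 103
Carla: 15×1 + 1×0 + 5×3 + 8×3 + 2×2 + 10×1 = 68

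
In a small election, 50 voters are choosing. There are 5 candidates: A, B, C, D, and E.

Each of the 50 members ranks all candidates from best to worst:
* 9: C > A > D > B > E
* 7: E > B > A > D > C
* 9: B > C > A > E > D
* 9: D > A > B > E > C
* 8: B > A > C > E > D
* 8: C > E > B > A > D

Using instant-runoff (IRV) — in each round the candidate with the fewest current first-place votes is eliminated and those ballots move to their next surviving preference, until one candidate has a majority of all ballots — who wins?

Round 1: A 0, B 17, C 17, D 9, E 7. A eliminated.
Round 2: B 17, C 17, D 9, E 7. E eliminated.
Round 3: B 24, C 17, D 9. D eliminated.
Round 4: B 33, C 17. B has a majority (≥26).

B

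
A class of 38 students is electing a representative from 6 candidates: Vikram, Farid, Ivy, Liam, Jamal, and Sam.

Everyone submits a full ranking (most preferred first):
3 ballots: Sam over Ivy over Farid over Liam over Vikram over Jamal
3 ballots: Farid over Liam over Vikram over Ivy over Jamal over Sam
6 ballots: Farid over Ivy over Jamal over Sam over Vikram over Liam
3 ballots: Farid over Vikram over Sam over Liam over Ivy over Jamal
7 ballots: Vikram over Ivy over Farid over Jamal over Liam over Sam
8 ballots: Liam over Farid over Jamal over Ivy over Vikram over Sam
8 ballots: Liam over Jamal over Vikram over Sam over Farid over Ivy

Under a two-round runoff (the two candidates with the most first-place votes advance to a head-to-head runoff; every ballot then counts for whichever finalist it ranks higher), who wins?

Farid

Round 1 first-place votes: Vikram 7, Farid 12, Ivy 0, Liam 16, Jamal 0, Sam 3. Liam and Farid advance.
Runoff: Liam is ranked above Farid on 16 ballots, Farid above Liam on 22.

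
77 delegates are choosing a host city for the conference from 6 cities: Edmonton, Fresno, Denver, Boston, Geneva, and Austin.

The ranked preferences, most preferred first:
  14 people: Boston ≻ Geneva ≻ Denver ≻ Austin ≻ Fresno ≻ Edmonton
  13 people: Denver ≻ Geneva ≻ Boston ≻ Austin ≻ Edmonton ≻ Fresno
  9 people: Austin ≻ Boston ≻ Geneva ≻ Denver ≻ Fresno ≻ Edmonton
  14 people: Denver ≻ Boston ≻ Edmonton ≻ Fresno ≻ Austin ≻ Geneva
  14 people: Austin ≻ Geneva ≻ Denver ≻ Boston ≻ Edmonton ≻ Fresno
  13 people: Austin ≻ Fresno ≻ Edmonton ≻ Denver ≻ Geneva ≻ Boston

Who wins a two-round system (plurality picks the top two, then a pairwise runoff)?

Denver

Round 1 first-place votes: Edmonton 0, Fresno 0, Denver 27, Boston 14, Geneva 0, Austin 36. Austin and Denver advance.
Runoff: Austin is ranked above Denver on 36 ballots, Denver above Austin on 41.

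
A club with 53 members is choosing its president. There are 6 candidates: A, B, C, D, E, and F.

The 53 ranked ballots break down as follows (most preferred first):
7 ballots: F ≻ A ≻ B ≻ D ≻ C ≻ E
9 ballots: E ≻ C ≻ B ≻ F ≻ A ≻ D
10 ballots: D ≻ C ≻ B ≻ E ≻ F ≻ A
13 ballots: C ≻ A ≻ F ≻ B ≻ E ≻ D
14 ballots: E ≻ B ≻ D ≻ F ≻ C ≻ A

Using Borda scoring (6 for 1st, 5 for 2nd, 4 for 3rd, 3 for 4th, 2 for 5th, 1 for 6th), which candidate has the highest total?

A: 7×5 + 9×2 + 10×1 + 13×5 + 14×1 = 142
B: 7×4 + 9×4 + 10×4 + 13×3 + 14×5 = 213
C: 7×2 + 9×5 + 10×5 + 13×6 + 14×2 = 215
D: 7×3 + 9×1 + 10×6 + 13×1 + 14×4 = 159
E: 7×1 + 9×6 + 10×3 + 13×2 + 14×6 = 201
F: 7×6 + 9×3 + 10×2 + 13×4 + 14×3 = 183

C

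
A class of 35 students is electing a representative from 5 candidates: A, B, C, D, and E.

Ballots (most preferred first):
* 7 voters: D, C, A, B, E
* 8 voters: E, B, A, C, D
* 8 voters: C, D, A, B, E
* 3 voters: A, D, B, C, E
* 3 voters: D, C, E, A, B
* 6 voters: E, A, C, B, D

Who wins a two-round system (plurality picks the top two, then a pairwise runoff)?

Round 1 first-place votes: A 3, B 0, C 8, D 10, E 14. E and D advance.
Runoff: E is ranked above D on 14 ballots, D above E on 21.

D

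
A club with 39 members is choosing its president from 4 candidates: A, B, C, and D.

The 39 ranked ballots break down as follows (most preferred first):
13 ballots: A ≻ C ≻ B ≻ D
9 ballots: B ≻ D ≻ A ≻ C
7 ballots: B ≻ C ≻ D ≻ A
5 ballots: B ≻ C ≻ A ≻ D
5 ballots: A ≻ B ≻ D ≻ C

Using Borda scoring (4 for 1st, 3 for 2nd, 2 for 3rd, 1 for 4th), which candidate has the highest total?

B

A: 13×4 + 9×2 + 7×1 + 5×2 + 5×4 = 107
B: 13×2 + 9×4 + 7×4 + 5×4 + 5×3 = 125
C: 13×3 + 9×1 + 7×3 + 5×3 + 5×1 = 89
D: 13×1 + 9×3 + 7×2 + 5×1 + 5×2 = 69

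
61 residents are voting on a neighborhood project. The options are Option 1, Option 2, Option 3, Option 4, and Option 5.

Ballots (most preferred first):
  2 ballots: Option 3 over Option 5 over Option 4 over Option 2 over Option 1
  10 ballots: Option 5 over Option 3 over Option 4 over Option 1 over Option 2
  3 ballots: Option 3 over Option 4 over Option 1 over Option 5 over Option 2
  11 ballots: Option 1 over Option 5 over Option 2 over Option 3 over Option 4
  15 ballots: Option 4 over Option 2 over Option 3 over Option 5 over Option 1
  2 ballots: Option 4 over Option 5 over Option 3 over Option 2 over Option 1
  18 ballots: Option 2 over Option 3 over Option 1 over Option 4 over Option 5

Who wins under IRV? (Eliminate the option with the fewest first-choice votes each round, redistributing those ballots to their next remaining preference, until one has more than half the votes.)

Round 1: Option 1 11, Option 2 18, Option 3 5, Option 4 17, Option 5 10. Option 3 eliminated.
Round 2: Option 1 11, Option 2 18, Option 4 20, Option 5 12. Option 1 eliminated.
Round 3: Option 2 18, Option 4 20, Option 5 23. Option 2 eliminated.
Round 4: Option 4 38, Option 5 23. Option 4 has a majority (≥31).

Option 4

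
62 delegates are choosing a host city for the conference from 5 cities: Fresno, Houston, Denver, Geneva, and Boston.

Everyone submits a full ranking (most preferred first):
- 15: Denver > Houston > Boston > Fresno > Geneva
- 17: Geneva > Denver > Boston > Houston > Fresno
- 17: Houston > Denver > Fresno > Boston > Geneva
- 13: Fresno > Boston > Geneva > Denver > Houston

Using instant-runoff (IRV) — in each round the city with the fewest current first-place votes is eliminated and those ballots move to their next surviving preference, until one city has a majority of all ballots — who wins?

Houston

Round 1: Fresno 13, Houston 17, Denver 15, Geneva 17, Boston 0. Boston eliminated.
Round 2: Fresno 13, Houston 17, Denver 15, Geneva 17. Fresno eliminated.
Round 3: Houston 17, Denver 15, Geneva 30. Denver eliminated.
Round 4: Houston 32, Geneva 30. Houston has a majority (≥32).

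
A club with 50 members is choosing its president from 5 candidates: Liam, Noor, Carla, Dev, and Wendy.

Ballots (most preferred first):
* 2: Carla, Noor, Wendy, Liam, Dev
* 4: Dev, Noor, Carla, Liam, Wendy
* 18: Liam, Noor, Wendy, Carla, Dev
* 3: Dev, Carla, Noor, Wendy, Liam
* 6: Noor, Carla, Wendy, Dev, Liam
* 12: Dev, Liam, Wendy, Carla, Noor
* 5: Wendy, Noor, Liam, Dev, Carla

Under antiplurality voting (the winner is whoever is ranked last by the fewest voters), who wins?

Wendy

Last-place votes: Liam 9, Noor 12, Carla 5, Dev 20, Wendy 4.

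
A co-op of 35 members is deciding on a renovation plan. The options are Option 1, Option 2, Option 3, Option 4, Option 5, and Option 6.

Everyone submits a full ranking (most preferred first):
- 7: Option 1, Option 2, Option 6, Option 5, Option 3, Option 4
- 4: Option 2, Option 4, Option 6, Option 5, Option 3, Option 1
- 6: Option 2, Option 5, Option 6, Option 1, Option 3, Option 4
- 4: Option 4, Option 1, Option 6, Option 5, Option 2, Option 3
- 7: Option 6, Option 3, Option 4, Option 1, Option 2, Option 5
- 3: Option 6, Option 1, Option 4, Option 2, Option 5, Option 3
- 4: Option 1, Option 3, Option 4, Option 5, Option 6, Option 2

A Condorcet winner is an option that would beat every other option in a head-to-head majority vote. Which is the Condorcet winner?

Option 6

Option 6 vs Option 1: 20–15
Option 6 vs Option 2: 18–17
Option 6 vs Option 3: 31–4
Option 6 vs Option 4: 23–12
Option 6 vs Option 5: 25–10
Option 6 beats every other option.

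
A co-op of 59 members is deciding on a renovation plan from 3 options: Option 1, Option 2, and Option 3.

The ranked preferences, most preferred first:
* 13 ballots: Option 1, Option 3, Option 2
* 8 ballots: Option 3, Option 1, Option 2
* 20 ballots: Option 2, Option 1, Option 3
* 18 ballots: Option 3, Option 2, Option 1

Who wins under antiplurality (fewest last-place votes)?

Option 1

Last-place votes: Option 1 18, Option 2 21, Option 3 20.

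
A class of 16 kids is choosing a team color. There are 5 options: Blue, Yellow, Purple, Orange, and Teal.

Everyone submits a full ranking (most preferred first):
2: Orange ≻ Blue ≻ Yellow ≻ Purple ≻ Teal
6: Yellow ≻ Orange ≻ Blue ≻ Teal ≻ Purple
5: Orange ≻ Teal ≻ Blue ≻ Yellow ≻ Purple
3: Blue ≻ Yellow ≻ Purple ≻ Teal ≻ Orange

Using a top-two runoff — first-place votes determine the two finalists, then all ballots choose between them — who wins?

Yellow

Round 1 first-place votes: Blue 3, Yellow 6, Purple 0, Orange 7, Teal 0. Orange and Yellow advance.
Runoff: Orange is ranked above Yellow on 7 ballots, Yellow above Orange on 9.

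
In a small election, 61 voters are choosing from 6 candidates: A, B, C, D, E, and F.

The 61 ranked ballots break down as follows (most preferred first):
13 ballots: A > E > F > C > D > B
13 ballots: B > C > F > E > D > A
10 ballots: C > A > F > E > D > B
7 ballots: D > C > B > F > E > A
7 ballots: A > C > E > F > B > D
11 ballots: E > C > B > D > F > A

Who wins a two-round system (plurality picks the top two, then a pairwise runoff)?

B

Round 1 first-place votes: A 20, B 13, C 10, D 7, E 11, F 0. A and B advance.
Runoff: A is ranked above B on 30 ballots, B above A on 31.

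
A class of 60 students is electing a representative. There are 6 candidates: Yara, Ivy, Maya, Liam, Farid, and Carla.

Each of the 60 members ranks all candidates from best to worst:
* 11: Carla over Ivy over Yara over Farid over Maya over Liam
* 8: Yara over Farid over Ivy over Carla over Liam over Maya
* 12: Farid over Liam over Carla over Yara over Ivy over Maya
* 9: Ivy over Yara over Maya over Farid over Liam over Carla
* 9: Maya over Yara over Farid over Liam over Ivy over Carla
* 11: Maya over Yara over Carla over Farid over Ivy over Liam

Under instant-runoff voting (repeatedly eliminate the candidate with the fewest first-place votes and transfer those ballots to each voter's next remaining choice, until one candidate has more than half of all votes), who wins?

Farid

Round 1: Yara 8, Ivy 9, Maya 20, Liam 0, Farid 12, Carla 11. Liam eliminated.
Round 2: Yara 8, Ivy 9, Maya 20, Farid 12, Carla 11. Yara eliminated.
Round 3: Ivy 9, Maya 20, Farid 20, Carla 11. Ivy eliminated.
Round 4: Maya 29, Farid 20, Carla 11. Carla eliminated.
Round 5: Maya 29, Farid 31. Farid has a majority (≥31).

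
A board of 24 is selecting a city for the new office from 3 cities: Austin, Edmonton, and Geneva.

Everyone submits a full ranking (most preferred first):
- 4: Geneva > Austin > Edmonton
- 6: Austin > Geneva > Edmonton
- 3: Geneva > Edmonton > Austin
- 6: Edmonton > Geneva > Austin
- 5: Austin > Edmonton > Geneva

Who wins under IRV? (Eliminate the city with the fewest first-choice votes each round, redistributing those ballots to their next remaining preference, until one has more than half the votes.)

Geneva

Round 1: Austin 11, Edmonton 6, Geneva 7. Edmonton eliminated.
Round 2: Austin 11, Geneva 13. Geneva has a majority (≥13).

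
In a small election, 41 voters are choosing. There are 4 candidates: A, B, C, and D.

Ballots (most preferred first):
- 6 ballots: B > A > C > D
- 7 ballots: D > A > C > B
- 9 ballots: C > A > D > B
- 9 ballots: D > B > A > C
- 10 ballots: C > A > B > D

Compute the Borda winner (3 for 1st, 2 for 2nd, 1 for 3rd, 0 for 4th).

A: 6×2 + 7×2 + 9×2 + 9×1 + 10×2 = 73
B: 6×3 + 7×0 + 9×0 + 9×2 + 10×1 = 46
C: 6×1 + 7×1 + 9×3 + 9×0 + 10×3 = 70
D: 6×0 + 7×3 + 9×1 + 9×3 + 10×0 = 57

A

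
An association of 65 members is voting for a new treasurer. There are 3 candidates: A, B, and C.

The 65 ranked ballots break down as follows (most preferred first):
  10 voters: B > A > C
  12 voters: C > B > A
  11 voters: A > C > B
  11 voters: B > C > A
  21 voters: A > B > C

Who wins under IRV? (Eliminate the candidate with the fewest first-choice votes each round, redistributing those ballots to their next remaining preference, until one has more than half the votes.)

Round 1: A 32, B 21, C 12. C eliminated.
Round 2: A 32, B 33. B has a majority (≥33).

B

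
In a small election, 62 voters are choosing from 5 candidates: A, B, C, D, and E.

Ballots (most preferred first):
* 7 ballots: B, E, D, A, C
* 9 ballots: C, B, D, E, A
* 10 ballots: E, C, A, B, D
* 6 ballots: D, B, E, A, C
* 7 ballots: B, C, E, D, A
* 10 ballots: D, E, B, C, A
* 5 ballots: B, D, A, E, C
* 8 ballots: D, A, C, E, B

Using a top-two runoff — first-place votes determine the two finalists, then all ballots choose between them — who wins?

Round 1 first-place votes: A 0, B 19, C 9, D 24, E 10. D and B advance.
Runoff: D is ranked above B on 24 ballots, B above D on 38.

B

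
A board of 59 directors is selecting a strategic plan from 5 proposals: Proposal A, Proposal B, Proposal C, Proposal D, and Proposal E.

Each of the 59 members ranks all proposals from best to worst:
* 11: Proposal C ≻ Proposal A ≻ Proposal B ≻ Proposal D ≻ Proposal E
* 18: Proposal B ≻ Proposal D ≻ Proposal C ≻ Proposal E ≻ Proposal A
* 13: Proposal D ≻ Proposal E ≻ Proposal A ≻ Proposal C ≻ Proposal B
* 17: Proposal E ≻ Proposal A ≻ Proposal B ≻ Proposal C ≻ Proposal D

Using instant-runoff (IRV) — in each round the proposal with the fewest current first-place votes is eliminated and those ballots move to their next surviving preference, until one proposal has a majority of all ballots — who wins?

Round 1: Proposal A 0, Proposal B 18, Proposal C 11, Proposal D 13, Proposal E 17. Proposal A eliminated.
Round 2: Proposal B 18, Proposal C 11, Proposal D 13, Proposal E 17. Proposal C eliminated.
Round 3: Proposal B 29, Proposal D 13, Proposal E 17. Proposal D eliminated.
Round 4: Proposal B 29, Proposal E 30. Proposal E has a majority (≥30).

Proposal E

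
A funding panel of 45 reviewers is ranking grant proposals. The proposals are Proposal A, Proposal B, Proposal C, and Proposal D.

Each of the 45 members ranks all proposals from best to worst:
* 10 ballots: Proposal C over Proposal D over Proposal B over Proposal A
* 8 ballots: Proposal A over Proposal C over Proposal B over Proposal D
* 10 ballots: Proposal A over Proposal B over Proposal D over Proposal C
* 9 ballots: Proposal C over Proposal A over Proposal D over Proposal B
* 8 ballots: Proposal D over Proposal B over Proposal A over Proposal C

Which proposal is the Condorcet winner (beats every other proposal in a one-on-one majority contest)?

Proposal A

Proposal A vs Proposal B: 27–18
Proposal A vs Proposal C: 26–19
Proposal A vs Proposal D: 27–18
Proposal A beats every other proposal.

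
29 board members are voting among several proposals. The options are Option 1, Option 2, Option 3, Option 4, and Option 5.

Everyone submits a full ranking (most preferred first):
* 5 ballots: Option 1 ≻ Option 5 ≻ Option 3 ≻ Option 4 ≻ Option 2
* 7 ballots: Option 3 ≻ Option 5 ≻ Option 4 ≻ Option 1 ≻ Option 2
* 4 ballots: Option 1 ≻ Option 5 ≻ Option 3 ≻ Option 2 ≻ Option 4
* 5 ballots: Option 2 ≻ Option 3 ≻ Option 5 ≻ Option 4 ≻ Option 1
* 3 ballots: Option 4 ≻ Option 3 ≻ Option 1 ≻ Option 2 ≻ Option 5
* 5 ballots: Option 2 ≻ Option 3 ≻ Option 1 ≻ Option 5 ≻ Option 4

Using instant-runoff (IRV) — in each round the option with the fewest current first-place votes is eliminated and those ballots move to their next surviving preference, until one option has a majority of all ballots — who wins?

Round 1: Option 1 9, Option 2 10, Option 3 7, Option 4 3, Option 5 0. Option 5 eliminated.
Round 2: Option 1 9, Option 2 10, Option 3 7, Option 4 3. Option 4 eliminated.
Round 3: Option 1 9, Option 2 10, Option 3 10. Option 1 eliminated.
Round 4: Option 2 10, Option 3 19. Option 3 has a majority (≥15).

Option 3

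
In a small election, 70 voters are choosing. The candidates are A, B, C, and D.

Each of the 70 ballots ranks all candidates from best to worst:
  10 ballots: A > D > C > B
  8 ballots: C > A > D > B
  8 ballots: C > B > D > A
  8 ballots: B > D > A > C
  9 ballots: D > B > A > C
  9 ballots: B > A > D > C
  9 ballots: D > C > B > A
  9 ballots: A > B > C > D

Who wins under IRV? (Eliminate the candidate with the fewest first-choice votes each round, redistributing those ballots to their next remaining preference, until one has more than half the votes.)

Round 1: A 19, B 17, C 16, D 18. C eliminated.
Round 2: A 27, B 25, D 18. D eliminated.
Round 3: A 27, B 43. B has a majority (≥36).

B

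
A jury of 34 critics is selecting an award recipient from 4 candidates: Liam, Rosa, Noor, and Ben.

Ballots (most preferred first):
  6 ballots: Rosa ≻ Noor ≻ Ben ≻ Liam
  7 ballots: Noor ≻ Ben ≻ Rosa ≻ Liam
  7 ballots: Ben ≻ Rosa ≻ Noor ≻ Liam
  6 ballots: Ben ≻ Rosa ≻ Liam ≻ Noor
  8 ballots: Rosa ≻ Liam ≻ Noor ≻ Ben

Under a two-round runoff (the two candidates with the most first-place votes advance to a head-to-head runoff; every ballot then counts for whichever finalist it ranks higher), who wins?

Round 1 first-place votes: Liam 0, Rosa 14, Noor 7, Ben 13. Rosa and Ben advance.
Runoff: Rosa is ranked above Ben on 14 ballots, Ben above Rosa on 20.

Ben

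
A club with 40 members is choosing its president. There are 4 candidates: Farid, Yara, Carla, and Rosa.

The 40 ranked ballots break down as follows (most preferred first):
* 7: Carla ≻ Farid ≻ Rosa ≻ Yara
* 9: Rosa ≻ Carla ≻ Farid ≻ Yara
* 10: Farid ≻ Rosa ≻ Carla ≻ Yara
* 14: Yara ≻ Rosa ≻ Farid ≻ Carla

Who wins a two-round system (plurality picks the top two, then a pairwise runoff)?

Farid

Round 1 first-place votes: Farid 10, Yara 14, Carla 7, Rosa 9. Yara and Farid advance.
Runoff: Yara is ranked above Farid on 14 ballots, Farid above Yara on 26.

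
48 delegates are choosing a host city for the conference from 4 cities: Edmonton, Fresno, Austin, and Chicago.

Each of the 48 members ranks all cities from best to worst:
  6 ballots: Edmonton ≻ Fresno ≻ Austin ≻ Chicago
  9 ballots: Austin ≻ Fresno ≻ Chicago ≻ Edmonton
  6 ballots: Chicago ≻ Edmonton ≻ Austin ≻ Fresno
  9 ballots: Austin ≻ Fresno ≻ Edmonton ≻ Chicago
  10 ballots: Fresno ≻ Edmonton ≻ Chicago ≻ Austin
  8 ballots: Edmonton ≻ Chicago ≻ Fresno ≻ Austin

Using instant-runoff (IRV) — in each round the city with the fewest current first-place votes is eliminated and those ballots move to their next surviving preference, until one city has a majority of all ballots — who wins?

Round 1: Edmonton 14, Fresno 10, Austin 18, Chicago 6. Chicago eliminated.
Round 2: Edmonton 20, Fresno 10, Austin 18. Fresno eliminated.
Round 3: Edmonton 30, Austin 18. Edmonton has a majority (≥25).

Edmonton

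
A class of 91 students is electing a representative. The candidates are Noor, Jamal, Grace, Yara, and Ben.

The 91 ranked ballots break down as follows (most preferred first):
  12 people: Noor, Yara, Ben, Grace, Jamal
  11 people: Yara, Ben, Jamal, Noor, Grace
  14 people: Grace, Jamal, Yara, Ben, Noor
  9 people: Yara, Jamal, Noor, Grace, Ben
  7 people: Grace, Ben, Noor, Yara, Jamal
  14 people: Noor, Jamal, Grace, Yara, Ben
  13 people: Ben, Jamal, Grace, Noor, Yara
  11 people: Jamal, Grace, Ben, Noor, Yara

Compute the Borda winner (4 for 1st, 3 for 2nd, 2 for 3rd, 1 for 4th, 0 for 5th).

Noor: 12×4 + 11×1 + 14×0 + 9×2 + 7×2 + 14×4 + 13×1 + 11×1 = 171
Jamal: 12×0 + 11×2 + 14×3 + 9×3 + 7×0 + 14×3 + 13×3 + 11×4 = 216
Grace: 12×1 + 11×0 + 14×4 + 9×1 + 7×4 + 14×2 + 13×2 + 11×3 = 192
Yara: 12×3 + 11×4 + 14×2 + 9×4 + 7×1 + 14×1 + 13×0 + 11×0 = 165
Ben: 12×2 + 11×3 + 14×1 + 9×0 + 7×3 + 14×0 + 13×4 + 11×2 = 166

Jamal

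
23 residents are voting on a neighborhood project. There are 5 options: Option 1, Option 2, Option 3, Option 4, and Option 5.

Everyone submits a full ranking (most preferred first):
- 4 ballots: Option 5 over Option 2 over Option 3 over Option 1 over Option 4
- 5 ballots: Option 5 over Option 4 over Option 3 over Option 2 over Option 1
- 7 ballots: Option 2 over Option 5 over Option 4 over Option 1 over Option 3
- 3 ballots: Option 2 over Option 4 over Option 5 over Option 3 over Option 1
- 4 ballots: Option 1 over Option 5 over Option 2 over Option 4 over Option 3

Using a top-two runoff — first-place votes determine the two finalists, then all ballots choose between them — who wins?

Option 5

Round 1 first-place votes: Option 1 4, Option 2 10, Option 3 0, Option 4 0, Option 5 9. Option 2 and Option 5 advance.
Runoff: Option 2 is ranked above Option 5 on 10 ballots, Option 5 above Option 2 on 13.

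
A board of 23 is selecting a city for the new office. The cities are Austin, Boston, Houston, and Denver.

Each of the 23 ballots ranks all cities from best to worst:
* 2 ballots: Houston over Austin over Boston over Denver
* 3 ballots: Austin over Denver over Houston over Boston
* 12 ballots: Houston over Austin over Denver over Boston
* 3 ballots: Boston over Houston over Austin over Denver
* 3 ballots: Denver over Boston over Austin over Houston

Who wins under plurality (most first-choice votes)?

Houston

First-place votes: Austin 3, Boston 3, Houston 14, Denver 3.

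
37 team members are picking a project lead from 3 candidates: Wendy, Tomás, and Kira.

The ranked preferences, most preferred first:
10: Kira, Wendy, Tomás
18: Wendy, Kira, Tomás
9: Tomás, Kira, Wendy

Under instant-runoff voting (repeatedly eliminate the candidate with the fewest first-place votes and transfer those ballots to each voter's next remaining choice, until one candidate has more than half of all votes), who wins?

Kira

Round 1: Wendy 18, Tomás 9, Kira 10. Tomás eliminated.
Round 2: Wendy 18, Kira 19. Kira has a majority (≥19).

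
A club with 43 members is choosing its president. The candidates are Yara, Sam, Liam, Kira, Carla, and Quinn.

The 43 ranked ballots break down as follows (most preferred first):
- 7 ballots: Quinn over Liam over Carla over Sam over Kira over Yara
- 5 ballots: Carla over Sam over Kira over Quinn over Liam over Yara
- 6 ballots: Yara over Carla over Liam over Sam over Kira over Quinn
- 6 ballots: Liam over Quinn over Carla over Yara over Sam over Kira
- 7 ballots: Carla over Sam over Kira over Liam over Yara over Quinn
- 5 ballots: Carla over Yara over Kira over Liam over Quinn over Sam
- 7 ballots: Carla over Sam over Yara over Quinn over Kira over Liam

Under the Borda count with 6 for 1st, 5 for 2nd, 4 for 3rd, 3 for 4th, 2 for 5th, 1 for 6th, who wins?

Carla

Yara: 7×1 + 5×1 + 6×6 + 6×3 + 7×2 + 5×5 + 7×4 = 133
Sam: 7×3 + 5×5 + 6×3 + 6×2 + 7×5 + 5×1 + 7×5 = 151
Liam: 7×5 + 5×2 + 6×4 + 6×6 + 7×3 + 5×3 + 7×1 = 148
Kira: 7×2 + 5×4 + 6×2 + 6×1 + 7×4 + 5×4 + 7×2 = 114
Carla: 7×4 + 5×6 + 6×5 + 6×4 + 7×6 + 5×6 + 7×6 = 226
Quinn: 7×6 + 5×3 + 6×1 + 6×5 + 7×1 + 5×2 + 7×3 = 131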